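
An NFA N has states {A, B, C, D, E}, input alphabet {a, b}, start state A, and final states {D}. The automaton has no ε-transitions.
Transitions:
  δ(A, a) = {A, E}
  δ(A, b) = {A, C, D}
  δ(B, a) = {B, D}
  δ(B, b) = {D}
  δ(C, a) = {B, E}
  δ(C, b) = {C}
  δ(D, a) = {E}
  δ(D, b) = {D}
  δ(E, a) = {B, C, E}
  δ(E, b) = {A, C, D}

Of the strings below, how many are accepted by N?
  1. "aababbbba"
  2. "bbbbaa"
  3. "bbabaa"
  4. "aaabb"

3

"aababbbba": rejected
"bbbbaa": accepted
"bbabaa": accepted
"aaabb": accepted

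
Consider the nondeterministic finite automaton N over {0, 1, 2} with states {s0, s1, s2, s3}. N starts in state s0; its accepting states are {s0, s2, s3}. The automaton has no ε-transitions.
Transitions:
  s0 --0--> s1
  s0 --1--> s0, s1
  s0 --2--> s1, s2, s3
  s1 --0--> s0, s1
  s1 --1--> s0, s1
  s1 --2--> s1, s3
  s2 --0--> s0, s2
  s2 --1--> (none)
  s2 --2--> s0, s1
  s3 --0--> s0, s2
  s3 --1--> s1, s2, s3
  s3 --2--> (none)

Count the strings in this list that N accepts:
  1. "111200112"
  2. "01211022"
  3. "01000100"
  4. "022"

"111200112": accepted
"01211022": accepted
"01000100": accepted
"022": accepted

4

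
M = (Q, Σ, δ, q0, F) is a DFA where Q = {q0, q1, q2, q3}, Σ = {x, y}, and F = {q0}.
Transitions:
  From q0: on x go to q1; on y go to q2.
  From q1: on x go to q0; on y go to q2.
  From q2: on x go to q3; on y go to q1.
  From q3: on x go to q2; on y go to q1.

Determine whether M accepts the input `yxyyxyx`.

q0 --y--> q2
q2 --x--> q3
q3 --y--> q1
q1 --y--> q2
q2 --x--> q3
q3 --y--> q1
q1 --x--> q0
End in state q0, which is an accepting state.

accepted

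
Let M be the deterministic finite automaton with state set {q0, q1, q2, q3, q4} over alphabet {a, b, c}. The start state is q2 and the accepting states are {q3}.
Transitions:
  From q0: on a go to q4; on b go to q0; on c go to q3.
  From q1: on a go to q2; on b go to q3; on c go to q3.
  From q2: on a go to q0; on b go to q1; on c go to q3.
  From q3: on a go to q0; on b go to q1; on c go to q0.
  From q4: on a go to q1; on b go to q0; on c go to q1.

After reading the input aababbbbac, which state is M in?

q2 --a--> q0
q0 --a--> q4
q4 --b--> q0
q0 --a--> q4
q4 --b--> q0
q0 --b--> q0
q0 --b--> q0
q0 --b--> q0
q0 --a--> q4
q4 --c--> q1

q1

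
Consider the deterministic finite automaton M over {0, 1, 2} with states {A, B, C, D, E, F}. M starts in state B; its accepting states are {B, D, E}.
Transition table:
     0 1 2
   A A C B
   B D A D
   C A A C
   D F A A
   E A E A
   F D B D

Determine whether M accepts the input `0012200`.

B --0--> D
D --0--> F
F --1--> B
B --2--> D
D --2--> A
A --0--> A
A --0--> A
End in state A, which is not an accepting state.

rejected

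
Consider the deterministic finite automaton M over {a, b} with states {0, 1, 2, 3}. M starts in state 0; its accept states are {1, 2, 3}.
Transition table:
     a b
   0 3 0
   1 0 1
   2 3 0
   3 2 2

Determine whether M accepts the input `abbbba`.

0 --a--> 3
3 --b--> 2
2 --b--> 0
0 --b--> 0
0 --b--> 0
0 --a--> 3
End in state 3, which is an accepting state.

accepted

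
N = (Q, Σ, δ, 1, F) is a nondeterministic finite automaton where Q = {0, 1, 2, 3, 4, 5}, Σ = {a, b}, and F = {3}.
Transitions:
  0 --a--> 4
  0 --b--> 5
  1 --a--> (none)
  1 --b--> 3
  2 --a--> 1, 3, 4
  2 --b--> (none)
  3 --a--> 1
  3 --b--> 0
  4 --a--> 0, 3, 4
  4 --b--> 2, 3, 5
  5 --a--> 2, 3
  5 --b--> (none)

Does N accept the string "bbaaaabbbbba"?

rejected

Start: {1}
read b: {3}
read b: {0}
read a: {4}
read a: {0, 3, 4}
read a: {0, 1, 3, 4}
read a: {0, 1, 3, 4}
read b: {0, 2, 3, 5}
read b: {0, 5}
read b: {5}
read b: {}
The reachable set is empty and stays empty for the remaining 2 symbols.
Reachable ∩ accepting = {} — empty.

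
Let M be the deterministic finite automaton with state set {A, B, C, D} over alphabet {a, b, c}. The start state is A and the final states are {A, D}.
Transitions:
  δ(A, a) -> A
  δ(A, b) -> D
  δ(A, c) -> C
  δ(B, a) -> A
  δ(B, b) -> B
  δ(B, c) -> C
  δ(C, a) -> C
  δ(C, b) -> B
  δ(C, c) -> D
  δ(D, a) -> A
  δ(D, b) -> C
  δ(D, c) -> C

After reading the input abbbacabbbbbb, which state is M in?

B

A --a--> A
A --b--> D
D --b--> C
C --b--> B
B --a--> A
A --c--> C
C --a--> C
C --b--> B
B --b--> B
B --b--> B
B --b--> B
B --b--> B
B --b--> B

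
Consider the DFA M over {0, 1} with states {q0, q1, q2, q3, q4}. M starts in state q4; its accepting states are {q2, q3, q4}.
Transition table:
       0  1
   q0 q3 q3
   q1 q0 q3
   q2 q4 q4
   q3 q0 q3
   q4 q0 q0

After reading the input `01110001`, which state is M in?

q4 --0--> q0
q0 --1--> q3
q3 --1--> q3
q3 --1--> q3
q3 --0--> q0
q0 --0--> q3
q3 --0--> q0
q0 --1--> q3

q3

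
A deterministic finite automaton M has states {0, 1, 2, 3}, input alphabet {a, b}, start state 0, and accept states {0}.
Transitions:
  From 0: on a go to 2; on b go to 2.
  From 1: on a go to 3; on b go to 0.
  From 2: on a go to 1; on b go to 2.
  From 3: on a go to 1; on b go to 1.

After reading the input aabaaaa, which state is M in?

0 --a--> 2
2 --a--> 1
1 --b--> 0
0 --a--> 2
2 --a--> 1
1 --a--> 3
3 --a--> 1

1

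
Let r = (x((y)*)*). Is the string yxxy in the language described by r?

no

No split of yxxy into u·v has x matching u and ((y)*)* matching v.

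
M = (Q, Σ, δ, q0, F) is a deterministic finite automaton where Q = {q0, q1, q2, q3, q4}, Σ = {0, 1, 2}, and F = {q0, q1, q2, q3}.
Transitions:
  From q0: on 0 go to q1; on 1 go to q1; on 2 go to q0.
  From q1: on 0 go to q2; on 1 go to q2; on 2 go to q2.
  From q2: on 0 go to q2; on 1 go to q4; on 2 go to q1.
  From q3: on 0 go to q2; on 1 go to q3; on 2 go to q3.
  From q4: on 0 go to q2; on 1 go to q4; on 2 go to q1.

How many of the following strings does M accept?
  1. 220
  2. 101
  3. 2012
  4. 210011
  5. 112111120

3

220: accepted
101: rejected
2012: accepted
210011: rejected
112111120: accepted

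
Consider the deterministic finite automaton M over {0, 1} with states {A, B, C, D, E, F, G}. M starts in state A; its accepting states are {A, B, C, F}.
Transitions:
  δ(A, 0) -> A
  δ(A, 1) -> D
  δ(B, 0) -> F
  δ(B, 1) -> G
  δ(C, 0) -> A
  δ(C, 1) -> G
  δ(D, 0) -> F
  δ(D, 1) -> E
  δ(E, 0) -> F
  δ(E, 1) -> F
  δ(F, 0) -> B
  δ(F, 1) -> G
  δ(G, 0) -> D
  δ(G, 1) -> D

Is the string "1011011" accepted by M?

A --1--> D
D --0--> F
F --1--> G
G --1--> D
D --0--> F
F --1--> G
G --1--> D
End in state D, which is not an accepting state.

rejected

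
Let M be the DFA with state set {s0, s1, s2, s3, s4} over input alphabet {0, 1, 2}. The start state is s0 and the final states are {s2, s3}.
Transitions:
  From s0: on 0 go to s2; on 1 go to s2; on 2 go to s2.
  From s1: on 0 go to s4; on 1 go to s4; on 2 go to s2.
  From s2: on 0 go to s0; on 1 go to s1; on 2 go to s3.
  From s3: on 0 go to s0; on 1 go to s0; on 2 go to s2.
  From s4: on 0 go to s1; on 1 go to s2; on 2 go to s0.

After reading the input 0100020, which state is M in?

s2

s0 --0--> s2
s2 --1--> s1
s1 --0--> s4
s4 --0--> s1
s1 --0--> s4
s4 --2--> s0
s0 --0--> s2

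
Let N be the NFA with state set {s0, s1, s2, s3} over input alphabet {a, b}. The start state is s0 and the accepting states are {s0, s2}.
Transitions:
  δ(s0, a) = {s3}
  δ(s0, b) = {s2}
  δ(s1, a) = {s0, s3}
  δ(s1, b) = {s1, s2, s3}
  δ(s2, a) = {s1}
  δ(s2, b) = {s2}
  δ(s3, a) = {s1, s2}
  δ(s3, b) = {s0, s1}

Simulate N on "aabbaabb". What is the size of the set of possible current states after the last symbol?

Start: {s0}
read a: {s3}
read a: {s1, s2}
read b: {s1, s2, s3}
read b: {s0, s1, s2, s3}
read a: {s0, s1, s2, s3}
read a: {s0, s1, s2, s3}
read b: {s0, s1, s2, s3}
read b: {s0, s1, s2, s3}
Final reachable set {s0, s1, s2, s3} has 4 states.

4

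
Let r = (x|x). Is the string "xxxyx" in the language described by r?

no

Neither x nor x matches xxxyx.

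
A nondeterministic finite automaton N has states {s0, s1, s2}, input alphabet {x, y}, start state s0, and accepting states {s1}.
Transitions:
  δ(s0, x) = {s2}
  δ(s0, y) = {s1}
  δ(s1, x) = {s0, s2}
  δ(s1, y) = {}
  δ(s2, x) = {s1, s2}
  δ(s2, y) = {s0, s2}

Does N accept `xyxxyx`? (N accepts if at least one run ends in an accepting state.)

Start: {s0}
read x: {s2}
read y: {s0, s2}
read x: {s1, s2}
read x: {s0, s1, s2}
read y: {s0, s1, s2}
read x: {s0, s1, s2}
Reachable ∩ accepting = {s1} — nonempty.

accepted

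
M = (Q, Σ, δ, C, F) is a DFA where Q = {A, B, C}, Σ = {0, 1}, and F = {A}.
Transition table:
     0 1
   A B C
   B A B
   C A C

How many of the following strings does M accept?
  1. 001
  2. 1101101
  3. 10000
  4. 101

0

001: rejected
1101101: rejected
10000: rejected
101: rejected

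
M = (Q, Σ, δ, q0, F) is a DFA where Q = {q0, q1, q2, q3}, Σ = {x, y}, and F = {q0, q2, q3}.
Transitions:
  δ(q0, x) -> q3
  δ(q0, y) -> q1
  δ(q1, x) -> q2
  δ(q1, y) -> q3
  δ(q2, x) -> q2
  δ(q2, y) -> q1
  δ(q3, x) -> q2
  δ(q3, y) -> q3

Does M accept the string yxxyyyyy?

q0 --y--> q1
q1 --x--> q2
q2 --x--> q2
q2 --y--> q1
q1 --y--> q3
q3 --y--> q3
q3 --y--> q3
q3 --y--> q3
End in state q3, which is an accepting state.

accepted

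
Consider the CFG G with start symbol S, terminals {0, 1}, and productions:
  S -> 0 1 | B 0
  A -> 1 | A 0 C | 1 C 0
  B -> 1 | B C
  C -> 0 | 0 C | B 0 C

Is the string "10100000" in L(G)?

S ⇒ B0 ⇒ BC0 ⇒ BCC0 ⇒ BCCC0 ⇒ BCCCC0 ⇒ 1CCCC0 ⇒ 10CCC0 ⇒ 10B0CCC0 ⇒ 1010CCC0 ⇒ 10100CC0 ⇒ 101000C0 ⇒ 10100000

yes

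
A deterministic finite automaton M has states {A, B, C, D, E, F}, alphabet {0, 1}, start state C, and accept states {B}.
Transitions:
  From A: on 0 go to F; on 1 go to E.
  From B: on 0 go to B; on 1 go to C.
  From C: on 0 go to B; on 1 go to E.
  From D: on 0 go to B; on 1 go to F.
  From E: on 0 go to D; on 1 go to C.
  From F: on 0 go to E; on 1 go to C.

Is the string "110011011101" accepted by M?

C --1--> E
E --1--> C
C --0--> B
B --0--> B
B --1--> C
C --1--> E
E --0--> D
D --1--> F
F --1--> C
C --1--> E
E --0--> D
D --1--> F
End in state F, which is not an accepting state.

rejected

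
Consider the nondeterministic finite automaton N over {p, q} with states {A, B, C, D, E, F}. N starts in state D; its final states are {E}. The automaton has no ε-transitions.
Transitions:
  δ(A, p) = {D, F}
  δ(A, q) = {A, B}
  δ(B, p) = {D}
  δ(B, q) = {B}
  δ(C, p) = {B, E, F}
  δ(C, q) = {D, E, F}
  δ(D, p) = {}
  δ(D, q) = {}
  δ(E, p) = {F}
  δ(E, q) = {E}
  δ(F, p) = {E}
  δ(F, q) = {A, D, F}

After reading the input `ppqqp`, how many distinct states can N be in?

Start: {D}
read p: {}
The reachable set is empty and stays empty for the remaining 4 symbols.
Final reachable set {} has 0 states.

0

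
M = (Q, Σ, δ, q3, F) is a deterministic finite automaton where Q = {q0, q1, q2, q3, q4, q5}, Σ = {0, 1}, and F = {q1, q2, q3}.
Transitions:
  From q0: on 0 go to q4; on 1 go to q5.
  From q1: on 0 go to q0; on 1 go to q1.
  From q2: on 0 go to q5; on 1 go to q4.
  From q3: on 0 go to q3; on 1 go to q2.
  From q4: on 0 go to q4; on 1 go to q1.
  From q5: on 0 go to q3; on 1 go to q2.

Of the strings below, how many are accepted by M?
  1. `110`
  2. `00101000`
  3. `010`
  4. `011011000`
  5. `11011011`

2

`110`: rejected
`00101000`: accepted
`010`: rejected
`011011000`: rejected
`11011011`: accepted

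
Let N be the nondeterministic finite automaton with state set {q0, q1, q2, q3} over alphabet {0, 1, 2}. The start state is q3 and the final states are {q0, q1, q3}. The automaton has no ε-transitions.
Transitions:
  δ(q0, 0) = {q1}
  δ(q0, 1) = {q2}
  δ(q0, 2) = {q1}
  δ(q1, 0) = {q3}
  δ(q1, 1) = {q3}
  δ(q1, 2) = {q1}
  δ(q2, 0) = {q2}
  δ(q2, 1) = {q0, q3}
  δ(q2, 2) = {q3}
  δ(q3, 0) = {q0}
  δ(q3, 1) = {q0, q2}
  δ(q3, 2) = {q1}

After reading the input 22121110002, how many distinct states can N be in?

2

Start: {q3}
read 2: {q1}
read 2: {q1}
read 1: {q3}
read 2: {q1}
read 1: {q3}
read 1: {q0, q2}
read 1: {q0, q2, q3}
read 0: {q0, q1, q2}
read 0: {q1, q2, q3}
read 0: {q0, q2, q3}
read 2: {q1, q3}
Final reachable set {q1, q3} has 2 states.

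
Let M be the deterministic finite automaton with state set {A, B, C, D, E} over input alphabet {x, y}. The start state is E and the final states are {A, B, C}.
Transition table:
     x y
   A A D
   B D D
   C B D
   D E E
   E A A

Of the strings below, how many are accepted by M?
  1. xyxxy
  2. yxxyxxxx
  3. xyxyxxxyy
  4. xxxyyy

xyxxy: rejected
yxxyxxxx: accepted
xyxyxxxyy: rejected
xxxyyy: accepted

2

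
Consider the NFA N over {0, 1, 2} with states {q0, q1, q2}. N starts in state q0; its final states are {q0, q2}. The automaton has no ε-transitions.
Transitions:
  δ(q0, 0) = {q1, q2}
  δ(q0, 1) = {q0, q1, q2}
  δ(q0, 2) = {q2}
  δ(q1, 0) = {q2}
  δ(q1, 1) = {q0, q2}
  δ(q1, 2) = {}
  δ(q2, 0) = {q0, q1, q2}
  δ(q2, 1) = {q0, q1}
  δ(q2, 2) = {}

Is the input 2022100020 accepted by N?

rejected

Start: {q0}
read 2: {q2}
read 0: {q0, q1, q2}
read 2: {q2}
read 2: {}
The reachable set is empty and stays empty for the remaining 6 symbols.
Reachable ∩ accepting = {} — empty.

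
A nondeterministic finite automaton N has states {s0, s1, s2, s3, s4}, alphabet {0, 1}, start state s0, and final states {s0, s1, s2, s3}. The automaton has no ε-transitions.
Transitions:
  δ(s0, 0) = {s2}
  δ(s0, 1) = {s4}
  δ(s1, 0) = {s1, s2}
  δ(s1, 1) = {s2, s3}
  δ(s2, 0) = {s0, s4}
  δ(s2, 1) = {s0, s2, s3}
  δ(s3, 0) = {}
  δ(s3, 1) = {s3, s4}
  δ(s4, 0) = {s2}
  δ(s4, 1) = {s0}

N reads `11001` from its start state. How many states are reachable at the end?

2

Start: {s0}
read 1: {s4}
read 1: {s0}
read 0: {s2}
read 0: {s0, s4}
read 1: {s0, s4}
Final reachable set {s0, s4} has 2 states.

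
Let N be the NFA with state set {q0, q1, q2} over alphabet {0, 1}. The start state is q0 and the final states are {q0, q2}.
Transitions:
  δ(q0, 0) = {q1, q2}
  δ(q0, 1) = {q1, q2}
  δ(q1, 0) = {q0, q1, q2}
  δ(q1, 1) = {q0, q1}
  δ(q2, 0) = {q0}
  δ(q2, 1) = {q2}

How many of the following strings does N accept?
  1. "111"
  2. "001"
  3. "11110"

3

"111": accepted
"001": accepted
"11110": accepted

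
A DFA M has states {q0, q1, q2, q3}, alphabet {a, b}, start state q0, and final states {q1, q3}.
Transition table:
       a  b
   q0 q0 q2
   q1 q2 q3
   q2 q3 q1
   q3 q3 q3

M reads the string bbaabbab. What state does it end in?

q0 --b--> q2
q2 --b--> q1
q1 --a--> q2
q2 --a--> q3
q3 --b--> q3
q3 --b--> q3
q3 --a--> q3
q3 --b--> q3

q3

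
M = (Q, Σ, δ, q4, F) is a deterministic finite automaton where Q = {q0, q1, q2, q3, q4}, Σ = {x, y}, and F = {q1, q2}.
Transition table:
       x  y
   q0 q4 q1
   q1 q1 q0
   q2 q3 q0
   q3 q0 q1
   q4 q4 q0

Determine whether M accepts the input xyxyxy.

q4 --x--> q4
q4 --y--> q0
q0 --x--> q4
q4 --y--> q0
q0 --x--> q4
q4 --y--> q0
End in state q0, which is not an accepting state.

rejected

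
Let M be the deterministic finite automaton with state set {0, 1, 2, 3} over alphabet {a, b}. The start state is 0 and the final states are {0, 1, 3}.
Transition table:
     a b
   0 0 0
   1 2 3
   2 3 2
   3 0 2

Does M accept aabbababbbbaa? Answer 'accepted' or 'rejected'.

accepted

0 --a--> 0
0 --a--> 0
0 --b--> 0
0 --b--> 0
0 --a--> 0
0 --b--> 0
0 --a--> 0
0 --b--> 0
0 --b--> 0
0 --b--> 0
0 --b--> 0
0 --a--> 0
0 --a--> 0
End in state 0, which is an accepting state.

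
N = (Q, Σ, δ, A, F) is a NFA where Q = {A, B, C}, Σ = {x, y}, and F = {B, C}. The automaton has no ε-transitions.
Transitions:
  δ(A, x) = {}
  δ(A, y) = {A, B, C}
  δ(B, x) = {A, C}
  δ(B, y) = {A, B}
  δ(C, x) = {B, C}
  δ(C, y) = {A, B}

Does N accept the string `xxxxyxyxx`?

rejected

Start: {A}
read x: {}
The reachable set is empty and stays empty for the remaining 8 symbols.
Reachable ∩ accepting = {} — empty.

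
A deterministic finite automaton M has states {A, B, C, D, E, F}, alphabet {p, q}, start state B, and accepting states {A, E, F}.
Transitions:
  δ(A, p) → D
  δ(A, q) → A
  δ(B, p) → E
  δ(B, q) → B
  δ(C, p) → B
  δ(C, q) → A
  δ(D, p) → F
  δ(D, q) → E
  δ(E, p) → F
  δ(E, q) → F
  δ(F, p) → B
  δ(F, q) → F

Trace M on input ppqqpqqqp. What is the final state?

E

B --p--> E
E --p--> F
F --q--> F
F --q--> F
F --p--> B
B --q--> B
B --q--> B
B --q--> B
B --p--> E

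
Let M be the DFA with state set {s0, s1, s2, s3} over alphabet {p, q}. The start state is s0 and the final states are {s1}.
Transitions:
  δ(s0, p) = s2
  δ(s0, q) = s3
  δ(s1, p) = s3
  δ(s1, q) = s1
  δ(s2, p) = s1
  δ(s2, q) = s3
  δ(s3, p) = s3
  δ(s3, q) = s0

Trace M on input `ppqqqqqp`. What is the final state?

s3

s0 --p--> s2
s2 --p--> s1
s1 --q--> s1
s1 --q--> s1
s1 --q--> s1
s1 --q--> s1
s1 --q--> s1
s1 --p--> s3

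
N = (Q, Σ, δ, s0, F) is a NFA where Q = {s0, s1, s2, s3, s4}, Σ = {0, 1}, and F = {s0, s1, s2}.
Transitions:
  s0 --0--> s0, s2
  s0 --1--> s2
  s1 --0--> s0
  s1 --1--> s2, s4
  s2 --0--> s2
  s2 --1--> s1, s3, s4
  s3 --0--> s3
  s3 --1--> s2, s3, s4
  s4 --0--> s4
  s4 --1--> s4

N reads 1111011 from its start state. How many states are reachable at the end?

4

Start: {s0}
read 1: {s2}
read 1: {s1, s3, s4}
read 1: {s2, s3, s4}
read 1: {s1, s2, s3, s4}
read 0: {s0, s2, s3, s4}
read 1: {s1, s2, s3, s4}
read 1: {s1, s2, s3, s4}
Final reachable set {s1, s2, s3, s4} has 4 states.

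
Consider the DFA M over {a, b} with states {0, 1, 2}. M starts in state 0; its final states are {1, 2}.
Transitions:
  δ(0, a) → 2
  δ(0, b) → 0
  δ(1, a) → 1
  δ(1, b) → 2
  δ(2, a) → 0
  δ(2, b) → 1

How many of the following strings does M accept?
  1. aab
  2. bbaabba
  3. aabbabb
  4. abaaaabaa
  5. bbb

aab: rejected
bbaabba: accepted
aabbabb: accepted
abaaaabaa: accepted
bbb: rejected

3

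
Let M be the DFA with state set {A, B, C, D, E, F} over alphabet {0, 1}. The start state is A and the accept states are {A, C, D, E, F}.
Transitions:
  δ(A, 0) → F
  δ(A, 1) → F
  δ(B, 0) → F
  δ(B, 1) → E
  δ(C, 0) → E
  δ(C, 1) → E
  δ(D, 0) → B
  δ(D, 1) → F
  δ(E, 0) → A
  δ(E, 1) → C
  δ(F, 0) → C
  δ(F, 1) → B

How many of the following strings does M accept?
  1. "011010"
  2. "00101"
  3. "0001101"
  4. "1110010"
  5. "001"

"011010": accepted
"00101": accepted
"0001101": accepted
"1110010": accepted
"001": accepted

5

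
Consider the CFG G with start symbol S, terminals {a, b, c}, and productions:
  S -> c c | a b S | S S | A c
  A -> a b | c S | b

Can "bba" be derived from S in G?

no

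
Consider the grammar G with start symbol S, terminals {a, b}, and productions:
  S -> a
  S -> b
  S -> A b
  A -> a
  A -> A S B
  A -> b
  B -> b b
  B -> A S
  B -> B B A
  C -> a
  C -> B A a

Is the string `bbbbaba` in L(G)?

no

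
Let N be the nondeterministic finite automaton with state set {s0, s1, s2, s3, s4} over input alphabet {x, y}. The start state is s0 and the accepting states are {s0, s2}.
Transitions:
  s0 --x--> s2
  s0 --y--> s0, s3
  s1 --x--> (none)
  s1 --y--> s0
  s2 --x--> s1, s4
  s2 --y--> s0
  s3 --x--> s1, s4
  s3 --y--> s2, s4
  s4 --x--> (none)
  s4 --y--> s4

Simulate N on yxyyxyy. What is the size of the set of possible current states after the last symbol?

Start: {s0}
read y: {s0, s3}
read x: {s1, s2, s4}
read y: {s0, s4}
read y: {s0, s3, s4}
read x: {s1, s2, s4}
read y: {s0, s4}
read y: {s0, s3, s4}
Final reachable set {s0, s3, s4} has 3 states.

3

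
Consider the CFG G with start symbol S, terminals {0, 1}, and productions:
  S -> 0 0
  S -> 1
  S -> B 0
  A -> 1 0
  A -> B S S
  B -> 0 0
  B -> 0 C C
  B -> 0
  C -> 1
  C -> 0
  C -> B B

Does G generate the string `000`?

yes

S ⇒ B0 ⇒ 000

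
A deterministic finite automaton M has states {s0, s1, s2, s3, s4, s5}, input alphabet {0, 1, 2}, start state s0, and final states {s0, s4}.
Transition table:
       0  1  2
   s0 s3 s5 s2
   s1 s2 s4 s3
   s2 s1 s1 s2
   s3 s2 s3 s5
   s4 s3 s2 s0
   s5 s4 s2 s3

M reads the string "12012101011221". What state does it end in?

s0 --1--> s5
s5 --2--> s3
s3 --0--> s2
s2 --1--> s1
s1 --2--> s3
s3 --1--> s3
s3 --0--> s2
s2 --1--> s1
s1 --0--> s2
s2 --1--> s1
s1 --1--> s4
s4 --2--> s0
s0 --2--> s2
s2 --1--> s1

s1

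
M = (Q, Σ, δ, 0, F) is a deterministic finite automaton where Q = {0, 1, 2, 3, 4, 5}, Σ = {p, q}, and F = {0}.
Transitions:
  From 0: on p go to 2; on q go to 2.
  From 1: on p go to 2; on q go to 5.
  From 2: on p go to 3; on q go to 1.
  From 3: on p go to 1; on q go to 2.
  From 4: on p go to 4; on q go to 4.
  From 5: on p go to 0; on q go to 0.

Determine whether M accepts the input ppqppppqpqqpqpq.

0 --p--> 2
2 --p--> 3
3 --q--> 2
2 --p--> 3
3 --p--> 1
1 --p--> 2
2 --p--> 3
3 --q--> 2
2 --p--> 3
3 --q--> 2
2 --q--> 1
1 --p--> 2
2 --q--> 1
1 --p--> 2
2 --q--> 1
End in state 1, which is not an accepting state.

rejected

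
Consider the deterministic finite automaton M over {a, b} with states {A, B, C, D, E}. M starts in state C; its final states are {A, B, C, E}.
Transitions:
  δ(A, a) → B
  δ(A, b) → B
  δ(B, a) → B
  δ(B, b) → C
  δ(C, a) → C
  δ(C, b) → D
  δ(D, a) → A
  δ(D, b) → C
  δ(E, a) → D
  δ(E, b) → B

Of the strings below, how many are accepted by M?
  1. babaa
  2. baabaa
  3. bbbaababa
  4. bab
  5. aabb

5

babaa: accepted
baabaa: accepted
bbbaababa: accepted
bab: accepted
aabb: accepted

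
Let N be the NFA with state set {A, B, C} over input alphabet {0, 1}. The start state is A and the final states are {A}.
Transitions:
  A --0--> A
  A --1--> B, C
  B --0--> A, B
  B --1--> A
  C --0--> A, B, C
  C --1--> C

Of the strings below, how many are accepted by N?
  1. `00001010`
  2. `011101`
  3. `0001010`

`00001010`: accepted
`011101`: accepted
`0001010`: accepted

3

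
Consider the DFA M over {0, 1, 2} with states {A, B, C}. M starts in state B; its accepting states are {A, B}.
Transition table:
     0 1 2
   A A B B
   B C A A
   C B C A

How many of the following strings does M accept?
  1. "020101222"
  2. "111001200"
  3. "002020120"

"020101222": accepted
"111001200": accepted
"002020120": accepted

3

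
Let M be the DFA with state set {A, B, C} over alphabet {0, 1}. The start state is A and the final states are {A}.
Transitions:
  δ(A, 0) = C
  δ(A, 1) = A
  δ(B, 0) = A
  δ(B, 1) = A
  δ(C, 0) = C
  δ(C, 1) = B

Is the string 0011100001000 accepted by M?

A --0--> C
C --0--> C
C --1--> B
B --1--> A
A --1--> A
A --0--> C
C --0--> C
C --0--> C
C --0--> C
C --1--> B
B --0--> A
A --0--> C
C --0--> C
End in state C, which is not an accepting state.

rejected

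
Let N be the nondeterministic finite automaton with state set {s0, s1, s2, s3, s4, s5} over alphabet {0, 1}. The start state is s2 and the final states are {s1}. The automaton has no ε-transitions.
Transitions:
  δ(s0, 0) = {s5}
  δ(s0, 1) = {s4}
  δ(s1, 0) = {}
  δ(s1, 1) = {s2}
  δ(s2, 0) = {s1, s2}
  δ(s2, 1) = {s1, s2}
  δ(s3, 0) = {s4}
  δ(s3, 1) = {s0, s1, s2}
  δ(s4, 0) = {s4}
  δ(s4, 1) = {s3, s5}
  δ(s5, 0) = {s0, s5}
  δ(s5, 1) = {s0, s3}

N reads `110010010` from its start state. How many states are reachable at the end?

2

Start: {s2}
read 1: {s1, s2}
read 1: {s1, s2}
read 0: {s1, s2}
read 0: {s1, s2}
read 1: {s1, s2}
read 0: {s1, s2}
read 0: {s1, s2}
read 1: {s1, s2}
read 0: {s1, s2}
Final reachable set {s1, s2} has 2 states.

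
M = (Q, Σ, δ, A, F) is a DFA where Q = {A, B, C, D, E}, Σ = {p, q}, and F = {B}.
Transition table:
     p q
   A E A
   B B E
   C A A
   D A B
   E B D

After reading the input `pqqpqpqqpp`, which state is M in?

E

A --p--> E
E --q--> D
D --q--> B
B --p--> B
B --q--> E
E --p--> B
B --q--> E
E --q--> D
D --p--> A
A --p--> E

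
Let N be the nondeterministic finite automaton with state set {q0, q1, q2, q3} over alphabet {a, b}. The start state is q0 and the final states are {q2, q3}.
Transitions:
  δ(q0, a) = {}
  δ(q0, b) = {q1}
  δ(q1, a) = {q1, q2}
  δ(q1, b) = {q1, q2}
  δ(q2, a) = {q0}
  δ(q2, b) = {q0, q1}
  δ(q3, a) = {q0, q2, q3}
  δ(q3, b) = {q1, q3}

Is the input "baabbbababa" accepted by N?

accepted

Start: {q0}
read b: {q1}
read a: {q1, q2}
read a: {q0, q1, q2}
read b: {q0, q1, q2}
read b: {q0, q1, q2}
read b: {q0, q1, q2}
read a: {q0, q1, q2}
read b: {q0, q1, q2}
read a: {q0, q1, q2}
read b: {q0, q1, q2}
read a: {q0, q1, q2}
Reachable ∩ accepting = {q2} — nonempty.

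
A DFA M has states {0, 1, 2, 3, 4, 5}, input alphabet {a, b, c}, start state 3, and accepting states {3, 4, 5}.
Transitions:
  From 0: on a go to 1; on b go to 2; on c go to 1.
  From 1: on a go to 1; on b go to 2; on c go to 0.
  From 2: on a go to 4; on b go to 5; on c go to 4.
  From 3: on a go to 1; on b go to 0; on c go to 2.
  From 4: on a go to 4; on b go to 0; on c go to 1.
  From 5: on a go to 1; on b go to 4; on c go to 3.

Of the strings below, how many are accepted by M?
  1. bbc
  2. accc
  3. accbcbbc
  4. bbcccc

2

bbc: accepted
accc: rejected
accbcbbc: accepted
bbcccc: rejected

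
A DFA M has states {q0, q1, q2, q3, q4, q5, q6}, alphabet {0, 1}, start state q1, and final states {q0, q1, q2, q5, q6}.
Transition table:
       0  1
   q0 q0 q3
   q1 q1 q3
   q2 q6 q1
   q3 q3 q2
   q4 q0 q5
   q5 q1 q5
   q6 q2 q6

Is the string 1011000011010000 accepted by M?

q1 --1--> q3
q3 --0--> q3
q3 --1--> q2
q2 --1--> q1
q1 --0--> q1
q1 --0--> q1
q1 --0--> q1
q1 --0--> q1
q1 --1--> q3
q3 --1--> q2
q2 --0--> q6
q6 --1--> q6
q6 --0--> q2
q2 --0--> q6
q6 --0--> q2
q2 --0--> q6
End in state q6, which is an accepting state.

accepted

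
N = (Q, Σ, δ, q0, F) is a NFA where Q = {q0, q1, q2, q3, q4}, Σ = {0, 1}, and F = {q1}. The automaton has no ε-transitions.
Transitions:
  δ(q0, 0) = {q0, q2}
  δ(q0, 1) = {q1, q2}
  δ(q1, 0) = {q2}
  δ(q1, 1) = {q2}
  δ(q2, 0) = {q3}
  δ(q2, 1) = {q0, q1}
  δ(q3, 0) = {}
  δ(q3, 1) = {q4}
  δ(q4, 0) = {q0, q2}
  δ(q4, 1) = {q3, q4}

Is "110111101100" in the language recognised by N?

Start: {q0}
read 1: {q1, q2}
read 1: {q0, q1, q2}
read 0: {q0, q2, q3}
read 1: {q0, q1, q2, q4}
read 1: {q0, q1, q2, q3, q4}
read 1: {q0, q1, q2, q3, q4}
read 1: {q0, q1, q2, q3, q4}
read 0: {q0, q2, q3}
read 1: {q0, q1, q2, q4}
read 1: {q0, q1, q2, q3, q4}
read 0: {q0, q2, q3}
read 0: {q0, q2, q3}
Reachable ∩ accepting = {} — empty.

rejected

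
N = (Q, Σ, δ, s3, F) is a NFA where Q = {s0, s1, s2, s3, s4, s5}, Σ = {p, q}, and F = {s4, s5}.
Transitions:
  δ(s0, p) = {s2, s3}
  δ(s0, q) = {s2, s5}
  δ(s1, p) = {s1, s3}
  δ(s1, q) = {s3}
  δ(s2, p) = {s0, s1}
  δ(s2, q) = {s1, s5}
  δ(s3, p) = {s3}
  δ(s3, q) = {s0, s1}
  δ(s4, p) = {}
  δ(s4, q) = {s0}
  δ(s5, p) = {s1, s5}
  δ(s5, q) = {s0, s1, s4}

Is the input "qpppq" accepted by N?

accepted

Start: {s3}
read q: {s0, s1}
read p: {s1, s2, s3}
read p: {s0, s1, s3}
read p: {s1, s2, s3}
read q: {s0, s1, s3, s5}
Reachable ∩ accepting = {s5} — nonempty.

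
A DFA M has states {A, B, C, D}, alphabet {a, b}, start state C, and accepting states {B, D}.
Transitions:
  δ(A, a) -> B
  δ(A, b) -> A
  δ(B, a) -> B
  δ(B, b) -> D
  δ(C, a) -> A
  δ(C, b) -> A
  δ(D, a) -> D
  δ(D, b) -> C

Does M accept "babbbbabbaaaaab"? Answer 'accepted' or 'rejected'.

C --b--> A
A --a--> B
B --b--> D
D --b--> C
C --b--> A
A --b--> A
A --a--> B
B --b--> D
D --b--> C
C --a--> A
A --a--> B
B --a--> B
B --a--> B
B --a--> B
B --b--> D
End in state D, which is an accepting state.

accepted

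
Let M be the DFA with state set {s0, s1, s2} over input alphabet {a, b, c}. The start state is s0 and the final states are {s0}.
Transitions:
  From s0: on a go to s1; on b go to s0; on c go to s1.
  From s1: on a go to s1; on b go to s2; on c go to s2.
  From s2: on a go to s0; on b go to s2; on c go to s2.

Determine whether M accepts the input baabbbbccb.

rejected

s0 --b--> s0
s0 --a--> s1
s1 --a--> s1
s1 --b--> s2
s2 --b--> s2
s2 --b--> s2
s2 --b--> s2
s2 --c--> s2
s2 --c--> s2
s2 --b--> s2
End in state s2, which is not an accepting state.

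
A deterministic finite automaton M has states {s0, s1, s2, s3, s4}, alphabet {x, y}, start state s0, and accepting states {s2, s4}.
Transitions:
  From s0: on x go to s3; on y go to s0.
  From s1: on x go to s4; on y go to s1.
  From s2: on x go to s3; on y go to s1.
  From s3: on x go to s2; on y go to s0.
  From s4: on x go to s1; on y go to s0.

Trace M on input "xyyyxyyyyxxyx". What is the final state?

s4

s0 --x--> s3
s3 --y--> s0
s0 --y--> s0
s0 --y--> s0
s0 --x--> s3
s3 --y--> s0
s0 --y--> s0
s0 --y--> s0
s0 --y--> s0
s0 --x--> s3
s3 --x--> s2
s2 --y--> s1
s1 --x--> s4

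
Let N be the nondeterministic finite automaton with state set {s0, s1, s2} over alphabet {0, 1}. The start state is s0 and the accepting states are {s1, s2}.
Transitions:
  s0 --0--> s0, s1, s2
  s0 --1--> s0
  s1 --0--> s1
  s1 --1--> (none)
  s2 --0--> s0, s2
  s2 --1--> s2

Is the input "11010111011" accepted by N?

accepted

Start: {s0}
read 1: {s0}
read 1: {s0}
read 0: {s0, s1, s2}
read 1: {s0, s2}
read 0: {s0, s1, s2}
read 1: {s0, s2}
read 1: {s0, s2}
read 1: {s0, s2}
read 0: {s0, s1, s2}
read 1: {s0, s2}
read 1: {s0, s2}
Reachable ∩ accepting = {s2} — nonempty.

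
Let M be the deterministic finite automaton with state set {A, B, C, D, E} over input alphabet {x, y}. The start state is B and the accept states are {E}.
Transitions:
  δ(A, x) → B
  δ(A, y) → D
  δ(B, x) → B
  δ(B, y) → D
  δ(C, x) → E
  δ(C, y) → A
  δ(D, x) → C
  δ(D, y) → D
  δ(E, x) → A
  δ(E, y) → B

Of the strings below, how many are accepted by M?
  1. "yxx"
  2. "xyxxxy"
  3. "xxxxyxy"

"yxx": accepted
"xyxxxy": rejected
"xxxxyxy": rejected

1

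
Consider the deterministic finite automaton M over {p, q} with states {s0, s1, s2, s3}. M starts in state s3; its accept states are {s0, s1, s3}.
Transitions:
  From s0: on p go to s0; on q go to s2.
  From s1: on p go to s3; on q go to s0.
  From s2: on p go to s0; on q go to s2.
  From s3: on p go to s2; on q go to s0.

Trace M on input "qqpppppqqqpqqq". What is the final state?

s2

s3 --q--> s0
s0 --q--> s2
s2 --p--> s0
s0 --p--> s0
s0 --p--> s0
s0 --p--> s0
s0 --p--> s0
s0 --q--> s2
s2 --q--> s2
s2 --q--> s2
s2 --p--> s0
s0 --q--> s2
s2 --q--> s2
s2 --q--> s2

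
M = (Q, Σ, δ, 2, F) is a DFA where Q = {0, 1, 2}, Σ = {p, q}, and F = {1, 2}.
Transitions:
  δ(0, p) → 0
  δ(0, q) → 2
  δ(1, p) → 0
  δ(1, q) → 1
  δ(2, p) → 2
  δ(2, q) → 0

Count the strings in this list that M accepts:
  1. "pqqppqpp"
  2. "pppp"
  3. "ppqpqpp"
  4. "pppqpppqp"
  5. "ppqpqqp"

3

"pqqppqpp": rejected
"pppp": accepted
"ppqpqpp": accepted
"pppqpppqp": accepted
"ppqpqqp": rejected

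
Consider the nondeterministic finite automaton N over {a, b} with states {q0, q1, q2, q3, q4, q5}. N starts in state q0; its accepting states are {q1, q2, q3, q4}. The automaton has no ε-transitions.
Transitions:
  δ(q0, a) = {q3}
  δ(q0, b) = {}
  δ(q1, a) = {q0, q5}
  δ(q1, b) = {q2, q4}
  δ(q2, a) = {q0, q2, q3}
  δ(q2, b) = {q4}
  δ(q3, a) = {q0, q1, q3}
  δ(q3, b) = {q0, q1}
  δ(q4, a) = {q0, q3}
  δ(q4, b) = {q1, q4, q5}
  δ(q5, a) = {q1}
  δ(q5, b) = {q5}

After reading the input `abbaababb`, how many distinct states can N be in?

4

Start: {q0}
read a: {q3}
read b: {q0, q1}
read b: {q2, q4}
read a: {q0, q2, q3}
read a: {q0, q1, q2, q3}
read b: {q0, q1, q2, q4}
read a: {q0, q2, q3, q5}
read b: {q0, q1, q4, q5}
read b: {q1, q2, q4, q5}
Final reachable set {q1, q2, q4, q5} has 4 states.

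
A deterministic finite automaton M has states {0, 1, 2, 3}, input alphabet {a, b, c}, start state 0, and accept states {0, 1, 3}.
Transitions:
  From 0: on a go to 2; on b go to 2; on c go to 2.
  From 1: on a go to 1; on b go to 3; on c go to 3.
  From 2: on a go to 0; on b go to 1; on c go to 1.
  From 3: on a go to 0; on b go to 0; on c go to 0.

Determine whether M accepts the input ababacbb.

0 --a--> 2
2 --b--> 1
1 --a--> 1
1 --b--> 3
3 --a--> 0
0 --c--> 2
2 --b--> 1
1 --b--> 3
End in state 3, which is an accepting state.

accepted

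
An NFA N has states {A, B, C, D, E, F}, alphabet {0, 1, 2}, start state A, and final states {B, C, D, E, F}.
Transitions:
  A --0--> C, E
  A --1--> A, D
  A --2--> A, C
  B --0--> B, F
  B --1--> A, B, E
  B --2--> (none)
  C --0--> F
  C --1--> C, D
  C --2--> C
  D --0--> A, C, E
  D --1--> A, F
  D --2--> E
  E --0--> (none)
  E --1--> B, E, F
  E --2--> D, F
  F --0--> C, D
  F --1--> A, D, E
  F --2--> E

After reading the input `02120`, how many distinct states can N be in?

5

Start: {A}
read 0: {C, E}
read 2: {C, D, F}
read 1: {A, C, D, E, F}
read 2: {A, C, D, E, F}
read 0: {A, C, D, E, F}
Final reachable set {A, C, D, E, F} has 5 states.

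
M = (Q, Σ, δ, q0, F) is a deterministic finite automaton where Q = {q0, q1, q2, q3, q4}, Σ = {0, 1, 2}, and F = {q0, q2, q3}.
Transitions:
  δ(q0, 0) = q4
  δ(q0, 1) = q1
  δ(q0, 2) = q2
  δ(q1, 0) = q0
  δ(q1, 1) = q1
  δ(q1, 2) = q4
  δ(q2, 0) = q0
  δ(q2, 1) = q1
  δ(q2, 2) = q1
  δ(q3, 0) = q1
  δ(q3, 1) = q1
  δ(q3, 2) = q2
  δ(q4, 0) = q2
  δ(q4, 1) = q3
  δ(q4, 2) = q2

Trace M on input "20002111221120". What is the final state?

q2

q0 --2--> q2
q2 --0--> q0
q0 --0--> q4
q4 --0--> q2
q2 --2--> q1
q1 --1--> q1
q1 --1--> q1
q1 --1--> q1
q1 --2--> q4
q4 --2--> q2
q2 --1--> q1
q1 --1--> q1
q1 --2--> q4
q4 --0--> q2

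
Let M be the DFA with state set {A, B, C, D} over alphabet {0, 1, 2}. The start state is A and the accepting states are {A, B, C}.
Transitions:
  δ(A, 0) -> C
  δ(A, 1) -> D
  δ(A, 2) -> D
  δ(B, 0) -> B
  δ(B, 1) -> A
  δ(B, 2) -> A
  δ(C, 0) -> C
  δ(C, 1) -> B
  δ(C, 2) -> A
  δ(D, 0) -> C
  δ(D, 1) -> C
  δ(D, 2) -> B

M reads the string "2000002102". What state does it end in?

A --2--> D
D --0--> C
C --0--> C
C --0--> C
C --0--> C
C --0--> C
C --2--> A
A --1--> D
D --0--> C
C --2--> A

A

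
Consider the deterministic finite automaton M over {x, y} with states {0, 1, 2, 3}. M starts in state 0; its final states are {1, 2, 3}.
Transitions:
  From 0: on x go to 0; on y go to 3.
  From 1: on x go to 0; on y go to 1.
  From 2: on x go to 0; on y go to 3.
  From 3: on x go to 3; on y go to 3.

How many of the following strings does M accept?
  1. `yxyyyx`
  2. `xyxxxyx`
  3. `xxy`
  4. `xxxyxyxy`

4

`yxyyyx`: accepted
`xyxxxyx`: accepted
`xxy`: accepted
`xxxyxyxy`: accepted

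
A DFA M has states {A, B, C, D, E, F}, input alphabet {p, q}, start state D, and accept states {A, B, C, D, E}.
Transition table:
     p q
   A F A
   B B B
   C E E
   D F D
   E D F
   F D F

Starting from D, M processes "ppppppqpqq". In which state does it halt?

F

D --p--> F
F --p--> D
D --p--> F
F --p--> D
D --p--> F
F --p--> D
D --q--> D
D --p--> F
F --q--> F
F --q--> F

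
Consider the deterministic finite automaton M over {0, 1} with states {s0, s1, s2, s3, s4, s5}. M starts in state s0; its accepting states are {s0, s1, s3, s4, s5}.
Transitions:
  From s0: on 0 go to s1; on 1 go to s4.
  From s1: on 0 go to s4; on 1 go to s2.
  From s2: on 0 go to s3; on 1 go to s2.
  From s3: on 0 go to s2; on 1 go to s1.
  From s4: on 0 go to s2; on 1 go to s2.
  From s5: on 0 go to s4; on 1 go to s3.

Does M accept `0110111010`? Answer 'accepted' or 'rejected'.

s0 --0--> s1
s1 --1--> s2
s2 --1--> s2
s2 --0--> s3
s3 --1--> s1
s1 --1--> s2
s2 --1--> s2
s2 --0--> s3
s3 --1--> s1
s1 --0--> s4
End in state s4, which is an accepting state.

accepted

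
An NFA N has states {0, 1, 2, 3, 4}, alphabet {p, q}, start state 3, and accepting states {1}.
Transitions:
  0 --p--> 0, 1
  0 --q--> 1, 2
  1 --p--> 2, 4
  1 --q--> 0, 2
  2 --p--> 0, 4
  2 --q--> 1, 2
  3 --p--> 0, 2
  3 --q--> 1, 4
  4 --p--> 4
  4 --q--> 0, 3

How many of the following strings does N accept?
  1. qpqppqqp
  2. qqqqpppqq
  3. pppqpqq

qpqppqqp: accepted
qqqqpppqq: accepted
pppqpqq: accepted

3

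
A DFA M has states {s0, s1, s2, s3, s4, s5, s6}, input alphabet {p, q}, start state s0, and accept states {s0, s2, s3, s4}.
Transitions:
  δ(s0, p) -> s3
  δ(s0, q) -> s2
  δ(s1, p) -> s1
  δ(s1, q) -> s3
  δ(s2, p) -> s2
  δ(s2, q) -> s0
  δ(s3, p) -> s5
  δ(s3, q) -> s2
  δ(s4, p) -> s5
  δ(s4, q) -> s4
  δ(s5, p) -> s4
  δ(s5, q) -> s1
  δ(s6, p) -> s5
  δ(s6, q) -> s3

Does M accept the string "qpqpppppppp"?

rejected

s0 --q--> s2
s2 --p--> s2
s2 --q--> s0
s0 --p--> s3
s3 --p--> s5
s5 --p--> s4
s4 --p--> s5
s5 --p--> s4
s4 --p--> s5
s5 --p--> s4
s4 --p--> s5
End in state s5, which is not an accepting state.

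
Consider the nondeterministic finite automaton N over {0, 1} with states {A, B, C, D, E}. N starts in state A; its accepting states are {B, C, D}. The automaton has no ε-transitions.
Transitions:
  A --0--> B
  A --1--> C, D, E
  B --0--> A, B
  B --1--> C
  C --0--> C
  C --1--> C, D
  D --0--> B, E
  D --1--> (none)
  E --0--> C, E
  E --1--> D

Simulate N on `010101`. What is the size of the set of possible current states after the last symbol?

2

Start: {A}
read 0: {B}
read 1: {C}
read 0: {C}
read 1: {C, D}
read 0: {B, C, E}
read 1: {C, D}
Final reachable set {C, D} has 2 states.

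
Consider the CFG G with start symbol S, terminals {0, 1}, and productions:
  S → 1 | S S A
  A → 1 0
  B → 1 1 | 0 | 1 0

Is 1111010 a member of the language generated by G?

yes

S ⇒ SSA ⇒ 1SA ⇒ 1SSAA ⇒ 11SAA ⇒ 111AA ⇒ 11110A ⇒ 1111010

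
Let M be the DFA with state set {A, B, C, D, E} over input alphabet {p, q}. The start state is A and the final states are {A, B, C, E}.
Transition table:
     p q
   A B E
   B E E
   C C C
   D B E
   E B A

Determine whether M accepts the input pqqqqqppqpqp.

accepted

A --p--> B
B --q--> E
E --q--> A
A --q--> E
E --q--> A
A --q--> E
E --p--> B
B --p--> E
E --q--> A
A --p--> B
B --q--> E
E --p--> B
End in state B, which is an accepting state.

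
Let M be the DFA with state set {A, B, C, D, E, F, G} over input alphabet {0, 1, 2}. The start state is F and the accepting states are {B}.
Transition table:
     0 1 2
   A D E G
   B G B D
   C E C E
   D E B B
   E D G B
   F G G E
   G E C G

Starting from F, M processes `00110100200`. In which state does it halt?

F --0--> G
G --0--> E
E --1--> G
G --1--> C
C --0--> E
E --1--> G
G --0--> E
E --0--> D
D --2--> B
B --0--> G
G --0--> E

E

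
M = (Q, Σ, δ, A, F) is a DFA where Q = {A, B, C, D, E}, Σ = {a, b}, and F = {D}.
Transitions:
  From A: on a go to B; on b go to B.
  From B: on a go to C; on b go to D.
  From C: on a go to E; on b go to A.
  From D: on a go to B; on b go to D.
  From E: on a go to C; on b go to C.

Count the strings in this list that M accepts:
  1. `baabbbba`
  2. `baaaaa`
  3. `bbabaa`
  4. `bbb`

`baabbbba`: rejected
`baaaaa`: rejected
`bbabaa`: rejected
`bbb`: accepted

1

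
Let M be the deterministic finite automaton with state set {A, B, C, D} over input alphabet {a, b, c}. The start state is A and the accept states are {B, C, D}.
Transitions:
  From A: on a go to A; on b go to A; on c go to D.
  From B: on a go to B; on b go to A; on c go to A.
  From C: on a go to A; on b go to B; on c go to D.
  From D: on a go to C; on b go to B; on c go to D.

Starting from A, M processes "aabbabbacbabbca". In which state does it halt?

A --a--> A
A --a--> A
A --b--> A
A --b--> A
A --a--> A
A --b--> A
A --b--> A
A --a--> A
A --c--> D
D --b--> B
B --a--> B
B --b--> A
A --b--> A
A --c--> D
D --a--> C

C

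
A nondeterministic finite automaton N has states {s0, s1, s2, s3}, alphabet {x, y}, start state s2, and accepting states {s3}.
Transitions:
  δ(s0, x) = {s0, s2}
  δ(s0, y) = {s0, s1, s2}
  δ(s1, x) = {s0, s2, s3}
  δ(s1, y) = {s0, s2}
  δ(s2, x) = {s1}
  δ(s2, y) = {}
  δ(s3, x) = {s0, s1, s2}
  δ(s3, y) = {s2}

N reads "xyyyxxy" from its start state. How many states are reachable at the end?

3

Start: {s2}
read x: {s1}
read y: {s0, s2}
read y: {s0, s1, s2}
read y: {s0, s1, s2}
read x: {s0, s1, s2, s3}
read x: {s0, s1, s2, s3}
read y: {s0, s1, s2}
Final reachable set {s0, s1, s2} has 3 states.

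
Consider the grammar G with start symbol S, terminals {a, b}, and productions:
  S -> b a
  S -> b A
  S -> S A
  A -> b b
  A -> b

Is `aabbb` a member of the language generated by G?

no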